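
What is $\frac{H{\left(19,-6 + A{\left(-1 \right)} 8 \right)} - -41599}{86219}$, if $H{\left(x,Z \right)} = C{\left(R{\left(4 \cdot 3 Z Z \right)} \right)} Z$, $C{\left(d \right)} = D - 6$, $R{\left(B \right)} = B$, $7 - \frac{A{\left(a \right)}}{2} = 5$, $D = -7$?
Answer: $\frac{41261}{86219} \approx 0.47856$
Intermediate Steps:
$A{\left(a \right)} = 4$ ($A{\left(a \right)} = 14 - 10 = 4$)
$C{\left(d \right)} = -13$ ($C{\left(d \right)} = -7 - 6 = -13$)
$H{\left(x,Z \right)} = - 13 Z$
$\frac{H{\left(19,-6 + A{\left(-1 \right)} 8 \right)} - -41599}{86219} = \frac{- 13 \left(-6 + 4 \cdot 8\right) - -41599}{86219} = \left(- 13 \left(-6 + 32\right) + 41599\right) \frac{1}{86219} = \left(\left(-13\right) 26 + 41599\right) \frac{1}{86219} = \left(-338 + 41599\right) \frac{1}{86219} = 41261 \cdot \frac{1}{86219} = \frac{41261}{86219}$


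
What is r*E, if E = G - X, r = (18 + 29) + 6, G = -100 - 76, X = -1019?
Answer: 44679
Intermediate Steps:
G = -176
r = 53 (r = 47 + 6 = 53)
E = 843 (E = -176 - 1*(-1019) = -176 + 1019 = 843)
r*E = 53*843 = 44679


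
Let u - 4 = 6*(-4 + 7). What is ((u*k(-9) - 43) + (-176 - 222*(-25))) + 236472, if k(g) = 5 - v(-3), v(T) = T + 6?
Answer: 241847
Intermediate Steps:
v(T) = 6 + T
k(g) = 2 (k(g) = 5 - (6 - 3) = 5 - 1*3 = 5 - 3 = 2)
u = 22 (u = 4 + 6*(-4 + 7) = 4 + 6*3 = 4 + 18 = 22)
((u*k(-9) - 43) + (-176 - 222*(-25))) + 236472 = ((22*2 - 43) + (-176 - 222*(-25))) + 236472 = ((44 - 43) + (-176 + 5550)) + 236472 = (1 + 5374) + 236472 = 5375 + 236472 = 241847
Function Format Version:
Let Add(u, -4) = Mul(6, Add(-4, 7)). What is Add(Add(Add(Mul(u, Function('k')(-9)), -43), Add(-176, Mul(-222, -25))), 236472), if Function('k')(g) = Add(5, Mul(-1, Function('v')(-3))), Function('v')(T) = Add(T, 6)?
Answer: 241847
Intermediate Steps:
Function('v')(T) = Add(6, T)
Function('k')(g) = 2 (Function('k')(g) = Add(5, Mul(-1, Add(6, -3))) = Add(5, Mul(-1, 3)) = Add(5, -3) = 2)
u = 22 (u = Add(4, Mul(6, Add(-4, 7))) = Add(4, Mul(6, 3)) = Add(4, 18) = 22)
Add(Add(Add(Mul(u, Function('k')(-9)), -43), Add(-176, Mul(-222, -25))), 236472) = Add(Add(Add(Mul(22, 2), -43), Add(-176, Mul(-222, -25))), 236472) = Add(Add(Add(44, -43), Add(-176, 5550)), 236472) = Add(Add(1, 5374), 236472) = Add(5375, 236472) = 241847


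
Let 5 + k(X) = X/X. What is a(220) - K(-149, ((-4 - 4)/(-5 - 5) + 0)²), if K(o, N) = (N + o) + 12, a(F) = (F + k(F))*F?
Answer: 1191409/25 ≈ 47656.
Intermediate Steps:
k(X) = -4 (k(X) = -5 + X/X = -5 + 1 = -4)
a(F) = F*(-4 + F) (a(F) = (F - 4)*F = (-4 + F)*F = F*(-4 + F))
K(o, N) = 12 + N + o
a(220) - K(-149, ((-4 - 4)/(-5 - 5) + 0)²) = 220*(-4 + 220) - (12 + ((-4 - 4)/(-5 - 5) + 0)² - 149) = 220*216 - (12 + (-8/(-10) + 0)² - 149) = 47520 - (12 + (-8*(-⅒) + 0)² - 149) = 47520 - (12 + (⅘ + 0)² - 149) = 47520 - (12 + (⅘)² - 149) = 47520 - (12 + 16/25 - 149) = 47520 - 1*(-3409/25) = 47520 + 3409/25 = 1191409/25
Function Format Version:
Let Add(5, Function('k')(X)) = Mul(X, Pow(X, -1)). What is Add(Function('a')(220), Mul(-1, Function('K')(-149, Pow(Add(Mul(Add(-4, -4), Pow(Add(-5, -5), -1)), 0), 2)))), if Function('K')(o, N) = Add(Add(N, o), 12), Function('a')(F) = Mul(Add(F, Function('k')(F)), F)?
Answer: Rational(1191409, 25) ≈ 47656.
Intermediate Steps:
Function('k')(X) = -4 (Function('k')(X) = Add(-5, Mul(X, Pow(X, -1))) = Add(-5, 1) = -4)
Function('a')(F) = Mul(F, Add(-4, F)) (Function('a')(F) = Mul(Add(F, -4), F) = Mul(Add(-4, F), F) = Mul(F, Add(-4, F)))
Function('K')(o, N) = Add(12, N, o)
Add(Function('a')(220), Mul(-1, Function('K')(-149, Pow(Add(Mul(Add(-4, -4), Pow(Add(-5, -5), -1)), 0), 2)))) = Add(Mul(220, Add(-4, 220)), Mul(-1, Add(12, Pow(Add(Mul(Add(-4, -4), Pow(Add(-5, -5), -1)), 0), 2), -149))) = Add(Mul(220, 216), Mul(-1, Add(12, Pow(Add(Mul(-8, Pow(-10, -1)), 0), 2), -149))) = Add(47520, Mul(-1, Add(12, Pow(Add(Mul(-8, Rational(-1, 10)), 0), 2), -149))) = Add(47520, Mul(-1, Add(12, Pow(Add(Rational(4, 5), 0), 2), -149))) = Add(47520, Mul(-1, Add(12, Pow(Rational(4, 5), 2), -149))) = Add(47520, Mul(-1, Add(12, Rational(16, 25), -149))) = Add(47520, Mul(-1, Rational(-3409, 25))) = Add(47520, Rational(3409, 25)) = Rational(1191409, 25)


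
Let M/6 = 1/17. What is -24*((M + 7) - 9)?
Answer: 672/17 ≈ 39.529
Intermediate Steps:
M = 6/17 ≈ 0.35294
-24*((M + 7) - 9) = -24*((6/17 + 7) - 9) = -24*(125/17 - 9) = -24*(-28/17) = 672/17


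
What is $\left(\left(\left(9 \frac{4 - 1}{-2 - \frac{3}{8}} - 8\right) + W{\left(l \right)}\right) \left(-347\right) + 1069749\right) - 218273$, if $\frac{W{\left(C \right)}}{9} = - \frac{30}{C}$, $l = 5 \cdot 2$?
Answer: $\frac{16483751}{19} \approx 8.6757 \cdot 10^{5}$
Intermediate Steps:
$l = 10$
$W{\left(C \right)} = - \frac{270}{C}$ ($W{\left(C \right)} = 9 \left(- \frac{30}{C}\right) = - \frac{270}{C}$)
$\left(\left(\left(9 \frac{4 - 1}{-2 - \frac{3}{8}} - 8\right) + W{\left(l \right)}\right) \left(-347\right) + 1069749\right) - 218273 = \left(\left(\left(9 \frac{4 - 1}{-2 - \frac{3}{8}} - 8\right) - \frac{270}{10}\right) \left(-347\right) + 1069749\right) - 218273 = \left(\left(\left(9 \frac{3}{-2 - \frac{3}{8}} - 8\right) - 27\right) \left(-347\right) + 1069749\right) - 218273 = \left(\left(\left(9 \frac{3}{- \frac{19}{8}} - 8\right) - 27\right) \left(-347\right) + 1069749\right) - 218273 = \left(\left(\left(9 \cdot 3 \left(- \frac{8}{19}\right) - 8\right) - 27\right) \left(-347\right) + 1069749\right) - 218273 = \left(\left(\left(9 \left(- \frac{24}{19}\right) - 8\right) - 27\right) \left(-347\right) + 1069749\right) - 218273 = \left(\left(\left(- \frac{216}{19} - 8\right) - 27\right) \left(-347\right) + 1069749\right) - 218273 = \left(\left(- \frac{368}{19} - 27\right) \left(-347\right) + 1069749\right) - 218273 = \left(\left(- \frac{881}{19}\right) \left(-347\right) + 1069749\right) - 218273 = \left(\frac{305707}{19} + 1069749\right) - 218273 = \frac{20630938}{19} - 218273 = \frac{16483751}{19}$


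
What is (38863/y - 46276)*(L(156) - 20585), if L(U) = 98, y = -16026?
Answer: 5064782748331/5342 ≈ 9.4811e+8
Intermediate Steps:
(38863/y - 46276)*(L(156) - 20585) = (38863/(-16026) - 46276)*(98 - 20585) = (38863*(-1/16026) - 46276)*(-20487) = (-38863/16026 - 46276)*(-20487) = -741658039/16026*(-20487) = 5064782748331/5342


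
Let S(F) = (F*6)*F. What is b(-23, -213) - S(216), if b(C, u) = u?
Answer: -280149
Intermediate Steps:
S(F) = 6*F² (S(F) = (6*F)*F = 6*F²)
b(-23, -213) - S(216) = -213 - 6*216² = -213 - 6*46656 = -213 - 1*279936 = -213 - 279936 = -280149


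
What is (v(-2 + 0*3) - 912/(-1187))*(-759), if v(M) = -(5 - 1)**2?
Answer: 13722720/1187 ≈ 11561.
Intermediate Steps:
v(M) = -16 (v(M) = -1*4**2 = -1*16 = -16)
(v(-2 + 0*3) - 912/(-1187))*(-759) = (-16 - 912/(-1187))*(-759) = (-16 - 912*(-1/1187))*(-759) = (-16 + 912/1187)*(-759) = -18080/1187*(-759) = 13722720/1187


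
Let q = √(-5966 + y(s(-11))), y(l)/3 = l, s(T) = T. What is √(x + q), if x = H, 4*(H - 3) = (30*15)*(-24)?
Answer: √(-2697 + I*√5999) ≈ 0.7456 + 51.938*I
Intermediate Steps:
H = -2697 (H = 3 + ((30*15)*(-24))/4 = 3 + (450*(-24))/4 = 3 + (¼)*(-10800) = 3 - 2700 = -2697)
y(l) = 3*l
q = I*√5999 (q = √(-5966 + 3*(-11)) = √(-5966 - 33) = √(-5999) = I*√5999 ≈ 77.453*I)
x = -2697
√(x + q) = √(-2697 + I*√5999)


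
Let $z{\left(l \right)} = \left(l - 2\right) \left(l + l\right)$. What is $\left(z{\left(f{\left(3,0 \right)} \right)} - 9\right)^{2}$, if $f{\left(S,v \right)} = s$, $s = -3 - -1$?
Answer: $49$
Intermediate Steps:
$s = -2$ ($s = -3 + 1 = -2$)
$f{\left(S,v \right)} = -2$
$z{\left(l \right)} = 2 l \left(-2 + l\right)$ ($z{\left(l \right)} = \left(-2 + l\right) 2 l = 2 l \left(-2 + l\right)$)
$\left(z{\left(f{\left(3,0 \right)} \right)} - 9\right)^{2} = \left(2 \left(-2\right) \left(-2 - 2\right) - 9\right)^{2} = \left(2 \left(-2\right) \left(-4\right) - 9\right)^{2} = \left(16 - 9\right)^{2} = 7^{2} = 49$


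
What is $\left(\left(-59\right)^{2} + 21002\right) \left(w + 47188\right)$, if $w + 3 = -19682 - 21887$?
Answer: $137496528$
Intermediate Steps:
$w = -41572$ ($w = -3 - 41569 = -41572$)
$\left(\left(-59\right)^{2} + 21002\right) \left(w + 47188\right) = \left(\left(-59\right)^{2} + 21002\right) \left(-41572 + 47188\right) = \left(3481 + 21002\right) 5616 = 24483 \cdot 5616 = 137496528$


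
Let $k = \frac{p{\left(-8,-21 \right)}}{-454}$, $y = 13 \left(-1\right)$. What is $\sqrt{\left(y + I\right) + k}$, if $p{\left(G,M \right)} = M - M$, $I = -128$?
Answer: $i \sqrt{141} \approx 11.874 i$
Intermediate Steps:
$y = -13$
$p{\left(G,M \right)} = 0$
$k = 0$ ($k = \frac{0}{-454} = 0 \left(- \frac{1}{454}\right) = 0$)
$\sqrt{\left(y + I\right) + k} = \sqrt{\left(-13 - 128\right) + 0} = \sqrt{-141 + 0} = \sqrt{-141} = i \sqrt{141}$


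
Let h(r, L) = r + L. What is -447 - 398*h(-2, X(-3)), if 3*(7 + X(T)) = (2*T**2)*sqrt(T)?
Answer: 3135 - 2388*I*sqrt(3) ≈ 3135.0 - 4136.1*I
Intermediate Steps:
X(T) = -7 + 2*T**(5/2)/3 (X(T) = -7 + ((2*T**2)*sqrt(T))/3 = -7 + (2*T**(5/2))/3 = -7 + 2*T**(5/2)/3)
h(r, L) = L + r
-447 - 398*h(-2, X(-3)) = -447 - 398*((-7 + 2*(-3)**(5/2)/3) - 2) = -447 - 398*((-7 + 2*(9*I*sqrt(3))/3) - 2) = -447 - 398*((-7 + 6*I*sqrt(3)) - 2) = -447 - 398*(-9 + 6*I*sqrt(3)) = -447 + (3582 - 2388*I*sqrt(3)) = 3135 - 2388*I*sqrt(3)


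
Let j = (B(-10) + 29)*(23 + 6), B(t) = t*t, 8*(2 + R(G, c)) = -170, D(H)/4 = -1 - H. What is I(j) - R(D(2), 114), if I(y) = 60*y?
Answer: 897933/4 ≈ 2.2448e+5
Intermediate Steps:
D(H) = -4 - 4*H (D(H) = 4*(-1 - H) = -4 - 4*H)
R(G, c) = -93/4 (R(G, c) = -2 + (1/8)*(-170) = -2 - 85/4 = -93/4)
B(t) = t**2
j = 3741 (j = ((-10)**2 + 29)*(23 + 6) = (100 + 29)*29 = 129*29 = 3741)
I(j) - R(D(2), 114) = 60*3741 - 1*(-93/4) = 224460 + 93/4 = 897933/4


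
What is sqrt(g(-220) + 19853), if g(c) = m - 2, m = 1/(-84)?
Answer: sqrt(35017143)/42 ≈ 140.89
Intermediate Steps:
m = -1/84 ≈ -0.011905
g(c) = -169/84 (g(c) = -1/84 - 2 = -169/84)
sqrt(g(-220) + 19853) = sqrt(-169/84 + 19853) = sqrt(1667483/84) = sqrt(35017143)/42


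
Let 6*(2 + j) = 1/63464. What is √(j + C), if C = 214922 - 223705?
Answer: I*√79612115860761/95196 ≈ 93.728*I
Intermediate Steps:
C = -8783
j = -761567/380784 (j = -2 + (⅙)/63464 = -2 + (⅙)*(1/63464) = -2 + 1/380784 = -761567/380784 ≈ -2.0000)
√(j + C) = √(-761567/380784 - 8783) = √(-3345187439/380784) = I*√79612115860761/95196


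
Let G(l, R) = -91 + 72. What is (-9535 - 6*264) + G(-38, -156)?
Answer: -11138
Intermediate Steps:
G(l, R) = -19
(-9535 - 6*264) + G(-38, -156) = (-9535 - 6*264) - 19 = (-9535 - 1584) - 19 = -11119 - 19 = -11138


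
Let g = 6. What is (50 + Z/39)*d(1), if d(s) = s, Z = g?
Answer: 652/13 ≈ 50.154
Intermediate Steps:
Z = 6
(50 + Z/39)*d(1) = (50 + 6/39)*1 = (50 + 6*(1/39))*1 = (50 + 2/13)*1 = (652/13)*1 = 652/13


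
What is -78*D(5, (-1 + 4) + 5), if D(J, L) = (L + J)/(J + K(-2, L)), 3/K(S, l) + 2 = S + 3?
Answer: -507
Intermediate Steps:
K(S, l) = 3/(1 + S) (K(S, l) = 3/(-2 + (S + 3)) = 3/(-2 + (3 + S)) = 3/(1 + S))
D(J, L) = (J + L)/(-3 + J) (D(J, L) = (L + J)/(J + 3/(1 - 2)) = (J + L)/(J + 3/(-1)) = (J + L)/(J + 3*(-1)) = (J + L)/(J - 3) = (J + L)/(-3 + J))
-78*D(5, (-1 + 4) + 5) = -78*(5 + ((-1 + 4) + 5))/(-3 + 5) = -78*(5 + (3 + 5))/2 = -39*(5 + 8) = -39*13 = -78*13/2 = -507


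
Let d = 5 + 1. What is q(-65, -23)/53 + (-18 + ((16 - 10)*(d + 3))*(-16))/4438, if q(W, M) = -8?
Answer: -5875/16801 ≈ -0.34968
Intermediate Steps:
d = 6
q(-65, -23)/53 + (-18 + ((16 - 10)*(d + 3))*(-16))/4438 = -8/53 + (-18 + ((16 - 10)*(6 + 3))*(-16))/4438 = -8*1/53 + (-18 + (6*9)*(-16))*(1/4438) = -8/53 + (-18 + 54*(-16))*(1/4438) = -8/53 + (-18 - 864)*(1/4438) = -8/53 - 882*1/4438 = -8/53 - 63/317 = -5875/16801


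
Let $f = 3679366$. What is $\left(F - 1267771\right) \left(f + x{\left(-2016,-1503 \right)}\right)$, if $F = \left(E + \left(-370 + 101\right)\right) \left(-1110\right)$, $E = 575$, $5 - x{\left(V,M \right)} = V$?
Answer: $-5917575586797$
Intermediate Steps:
$x{\left(V,M \right)} = 5 - V$
$F = -339660$ ($F = \left(575 + \left(-370 + 101\right)\right) \left(-1110\right) = \left(575 - 269\right) \left(-1110\right) = 306 \left(-1110\right) = -339660$)
$\left(F - 1267771\right) \left(f + x{\left(-2016,-1503 \right)}\right) = \left(-339660 - 1267771\right) \left(3679366 + \left(5 - -2016\right)\right) = - 1607431 \left(3679366 + \left(5 + 2016\right)\right) = - 1607431 \left(3679366 + 2021\right) = \left(-1607431\right) 3681387 = -5917575586797$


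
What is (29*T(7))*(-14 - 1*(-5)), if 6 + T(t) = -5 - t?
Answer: 4698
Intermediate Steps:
T(t) = -11 - t (T(t) = -6 + (-5 - t) = -11 - t)
(29*T(7))*(-14 - 1*(-5)) = (29*(-11 - 1*7))*(-14 - 1*(-5)) = (29*(-11 - 7))*(-14 + 5) = (29*(-18))*(-9) = -522*(-9) = 4698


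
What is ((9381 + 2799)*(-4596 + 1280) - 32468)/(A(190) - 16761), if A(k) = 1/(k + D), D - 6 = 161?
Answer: 3607605309/1495919 ≈ 2411.6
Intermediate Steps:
D = 167 (D = 6 + 161 = 167)
A(k) = 1/(167 + k) (A(k) = 1/(k + 167) = 1/(167 + k))
((9381 + 2799)*(-4596 + 1280) - 32468)/(A(190) - 16761) = ((9381 + 2799)*(-4596 + 1280) - 32468)/(1/(167 + 190) - 16761) = (12180*(-3316) - 32468)/(1/357 - 16761) = (-40388880 - 32468)/(1/357 - 16761) = -40421348/(-5983676/357) = -40421348*(-357/5983676) = 3607605309/1495919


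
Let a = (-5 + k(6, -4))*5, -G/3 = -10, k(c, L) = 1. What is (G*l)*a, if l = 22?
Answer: -13200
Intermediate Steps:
G = 30 (G = -3*(-10) = 30)
a = -20 (a = (-5 + 1)*5 = -4*5 = -20)
(G*l)*a = (30*22)*(-20) = 660*(-20) = -13200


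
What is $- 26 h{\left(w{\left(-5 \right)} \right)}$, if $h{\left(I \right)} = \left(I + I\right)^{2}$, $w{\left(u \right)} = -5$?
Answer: $-2600$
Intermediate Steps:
$h{\left(I \right)} = 4 I^{2}$ ($h{\left(I \right)} = \left(2 I\right)^{2} = 4 I^{2}$)
$- 26 h{\left(w{\left(-5 \right)} \right)} = - 26 \cdot 4 \left(-5\right)^{2} = - 26 \cdot 4 \cdot 25 = \left(-26\right) 100 = -2600$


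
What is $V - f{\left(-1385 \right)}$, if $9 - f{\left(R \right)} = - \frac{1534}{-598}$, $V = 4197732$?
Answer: $\frac{96547688}{23} \approx 4.1977 \cdot 10^{6}$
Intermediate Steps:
$f{\left(R \right)} = \frac{148}{23}$ ($f{\left(R \right)} = 9 - - \frac{1534}{-598} = 9 - \left(-1534\right) \left(- \frac{1}{598}\right) = 9 - \frac{59}{23} = \frac{148}{23}$)
$V - f{\left(-1385 \right)} = 4197732 - \frac{148}{23} = \frac{96547688}{23}$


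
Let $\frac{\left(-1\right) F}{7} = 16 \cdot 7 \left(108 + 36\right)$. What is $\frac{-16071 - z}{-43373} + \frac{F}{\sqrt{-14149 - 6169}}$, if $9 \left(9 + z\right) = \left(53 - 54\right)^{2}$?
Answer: $\frac{144559}{390357} + \frac{56448 i \sqrt{20318}}{10159} \approx 0.37033 + 792.02 i$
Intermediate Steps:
$z = - \frac{80}{9}$ ($z = -9 + \frac{\left(53 - 54\right)^{2}}{9} = -9 + \frac{\left(-1\right)^{2}}{9} = -9 + \frac{1}{9} \cdot 1 = -9 + \frac{1}{9} = - \frac{80}{9} \approx -8.8889$)
$F = -112896$ ($F = - 7 \cdot 16 \cdot 7 \left(108 + 36\right) = - 7 \cdot 112 \cdot 144 = \left(-7\right) 16128 = -112896$)
$\frac{-16071 - z}{-43373} + \frac{F}{\sqrt{-14149 - 6169}} = \frac{-16071 - - \frac{80}{9}}{-43373} - \frac{112896}{\sqrt{-14149 - 6169}} = \left(-16071 + \frac{80}{9}\right) \left(- \frac{1}{43373}\right) - \frac{112896}{\sqrt{-20318}} = \left(- \frac{144559}{9}\right) \left(- \frac{1}{43373}\right) - \frac{112896}{i \sqrt{20318}} = \frac{144559}{390357} - 112896 \left(- \frac{i \sqrt{20318}}{20318}\right) = \frac{144559}{390357} + \frac{56448 i \sqrt{20318}}{10159}$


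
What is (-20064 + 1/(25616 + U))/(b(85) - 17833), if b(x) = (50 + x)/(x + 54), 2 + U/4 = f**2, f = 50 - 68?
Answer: 75032457845/66685653408 ≈ 1.1252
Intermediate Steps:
f = -18
U = 1288 (U = -8 + 4*(-18)**2 = -8 + 4*324 = -8 + 1296 = 1288)
b(x) = (50 + x)/(54 + x)
(-20064 + 1/(25616 + U))/(b(85) - 17833) = (-20064 + 1/(25616 + 1288))/((50 + 85)/(54 + 85) - 17833) = (-20064 + 1/26904)/(135/139 - 17833) = (-20064 + 1/26904)/((1/139)*135 - 17833) = -539801855/(26904*(135/139 - 17833)) = -539801855/(26904*(-2478652/139)) = -539801855/26904*(-139/2478652) = 75032457845/66685653408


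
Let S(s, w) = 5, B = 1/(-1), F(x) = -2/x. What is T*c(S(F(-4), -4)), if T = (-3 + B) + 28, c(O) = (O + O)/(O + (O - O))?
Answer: 48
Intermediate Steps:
B = -1
c(O) = 2 (c(O) = (2*O)/(O + 0) = (2*O)/O = 2)
T = 24 (T = (-3 - 1) + 28 = -4 + 28 = 24)
T*c(S(F(-4), -4)) = 24*2 = 48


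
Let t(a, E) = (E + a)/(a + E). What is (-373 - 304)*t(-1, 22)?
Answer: -677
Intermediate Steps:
t(a, E) = 1 (t(a, E) = (E + a)/(E + a) = 1)
(-373 - 304)*t(-1, 22) = (-373 - 304)*1 = -677*1 = -677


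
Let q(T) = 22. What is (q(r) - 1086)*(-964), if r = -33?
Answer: 1025696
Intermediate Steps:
(q(r) - 1086)*(-964) = (22 - 1086)*(-964) = -1064*(-964) = 1025696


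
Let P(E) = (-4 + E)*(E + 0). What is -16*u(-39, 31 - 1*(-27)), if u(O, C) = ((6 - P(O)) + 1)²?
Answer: -44622400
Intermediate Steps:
P(E) = E*(-4 + E) (P(E) = (-4 + E)*E = E*(-4 + E))
u(O, C) = (7 - O*(-4 + O))² (u(O, C) = ((6 - O*(-4 + O)) + 1)² = (7 - O*(-4 + O))²)
-16*u(-39, 31 - 1*(-27)) = -16*(-7 - 39*(-4 - 39))² = -16*(-7 - 39*(-43))² = -16*(-7 + 1677)² = -16*1670² = -16*2788900 = -44622400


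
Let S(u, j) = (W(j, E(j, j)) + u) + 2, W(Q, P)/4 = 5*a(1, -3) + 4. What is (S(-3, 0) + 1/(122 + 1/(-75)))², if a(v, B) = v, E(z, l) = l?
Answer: 102585684100/83704201 ≈ 1225.6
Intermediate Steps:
W(Q, P) = 36 (W(Q, P) = 4*(5*1 + 4) = 4*(5 + 4) = 4*9 = 36)
S(u, j) = 38 + u (S(u, j) = (36 + u) + 2 = 38 + u)
(S(-3, 0) + 1/(122 + 1/(-75)))² = ((38 - 3) + 1/(122 + 1/(-75)))² = (35 + 1/(122 - 1/75))² = (35 + 1/(9149/75))² = (35 + 75/9149)² = (320290/9149)² = 102585684100/83704201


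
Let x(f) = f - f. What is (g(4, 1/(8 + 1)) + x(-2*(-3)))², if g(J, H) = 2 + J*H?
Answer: 484/81 ≈ 5.9753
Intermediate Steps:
x(f) = 0
g(J, H) = 2 + H*J
(g(4, 1/(8 + 1)) + x(-2*(-3)))² = ((2 + 4/(8 + 1)) + 0)² = ((2 + 4/9) + 0)² = (22/9 + 0)² = (22/9)² = 484/81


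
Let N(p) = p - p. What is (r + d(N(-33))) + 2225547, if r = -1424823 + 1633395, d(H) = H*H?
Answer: 2434119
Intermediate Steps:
N(p) = 0
d(H) = H**2
r = 208572
(r + d(N(-33))) + 2225547 = (208572 + 0**2) + 2225547 = (208572 + 0) + 2225547 = 208572 + 2225547 = 2434119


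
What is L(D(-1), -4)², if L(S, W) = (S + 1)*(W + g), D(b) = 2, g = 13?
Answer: 729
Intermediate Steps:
L(S, W) = (1 + S)*(13 + W) (L(S, W) = (S + 1)*(W + 13) = (1 + S)*(13 + W))
L(D(-1), -4)² = (13 - 4 + 13*2 + 2*(-4))² = (13 - 4 + 26 - 8)² = 27² = 729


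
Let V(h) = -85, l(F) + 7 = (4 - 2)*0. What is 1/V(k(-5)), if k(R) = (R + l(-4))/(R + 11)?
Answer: -1/85 ≈ -0.011765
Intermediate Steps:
l(F) = -7 (l(F) = -7 + (4 - 2)*0 = -7 + 2*0 = -7 + 0 = -7)
k(R) = (-7 + R)/(11 + R) (k(R) = (R - 7)/(R + 11) = (-7 + R)/(11 + R))
1/V(k(-5)) = 1/(-85) = -1/85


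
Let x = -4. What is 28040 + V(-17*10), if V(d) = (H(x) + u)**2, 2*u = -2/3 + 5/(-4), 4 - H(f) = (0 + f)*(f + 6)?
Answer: 16221265/576 ≈ 28162.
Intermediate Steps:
H(f) = 4 - f*(6 + f) (H(f) = 4 - (0 + f)*(f + 6) = 4 - f*(6 + f))
u = -23/24 (u = (-2/3 + 5/(-4))/2 = (-2*1/3 + 5*(-1/4))/2 = (-2/3 - 5/4)/2 = (1/2)*(-23/12) = -23/24 ≈ -0.95833)
V(d) = 70225/576 (V(d) = ((4 - 1*(-4)**2 - 6*(-4)) - 23/24)**2 = ((4 - 1*16 + 24) - 23/24)**2 = ((4 - 16 + 24) - 23/24)**2 = (12 - 23/24)**2 = (265/24)**2 = 70225/576)
28040 + V(-17*10) = 28040 + 70225/576 = 16221265/576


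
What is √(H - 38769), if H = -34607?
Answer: 4*I*√4586 ≈ 270.88*I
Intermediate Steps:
√(H - 38769) = √(-34607 - 38769) = √(-73376) = 4*I*√4586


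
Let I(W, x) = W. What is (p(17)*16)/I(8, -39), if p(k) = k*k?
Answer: 578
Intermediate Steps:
p(k) = k**2
(p(17)*16)/I(8, -39) = (17**2*16)/8 = (289*16)*(1/8) = 4624*(1/8) = 578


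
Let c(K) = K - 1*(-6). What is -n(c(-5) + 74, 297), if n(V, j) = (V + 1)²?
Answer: -5776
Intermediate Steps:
c(K) = 6 + K (c(K) = K + 6 = 6 + K)
n(V, j) = (1 + V)²
-n(c(-5) + 74, 297) = -(1 + ((6 - 5) + 74))² = -(1 + (1 + 74))² = -(1 + 75)² = -1*76² = -1*5776 = -5776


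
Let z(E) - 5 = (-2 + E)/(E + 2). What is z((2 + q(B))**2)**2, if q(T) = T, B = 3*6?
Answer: 1449616/40401 ≈ 35.881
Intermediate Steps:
B = 18
z(E) = 5 + (-2 + E)/(2 + E) (z(E) = 5 + (-2 + E)/(E + 2) = 5 + (-2 + E)/(2 + E))
z((2 + q(B))**2)**2 = (2*(4 + 3*(2 + 18)**2)/(2 + (2 + 18)**2))**2 = (2*(4 + 3*20**2)/(2 + 20**2))**2 = (2*(4 + 3*400)/(2 + 400))**2 = (2*(4 + 1200)/402)**2 = (2*(1/402)*1204)**2 = (1204/201)**2 = 1449616/40401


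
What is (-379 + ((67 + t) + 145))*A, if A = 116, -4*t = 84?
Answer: -21808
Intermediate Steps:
t = -21 (t = -1/4*84 = -21)
(-379 + ((67 + t) + 145))*A = (-379 + ((67 - 21) + 145))*116 = (-379 + (46 + 145))*116 = (-379 + 191)*116 = -188*116 = -21808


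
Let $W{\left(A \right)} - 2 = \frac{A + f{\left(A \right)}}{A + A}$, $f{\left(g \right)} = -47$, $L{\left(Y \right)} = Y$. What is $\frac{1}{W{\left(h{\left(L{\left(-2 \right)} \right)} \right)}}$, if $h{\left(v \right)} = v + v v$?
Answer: $- \frac{4}{37} \approx -0.10811$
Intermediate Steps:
$h{\left(v \right)} = v + v^{2}$
$W{\left(A \right)} = 2 + \frac{-47 + A}{2 A}$ ($W{\left(A \right)} = 2 + \frac{A - 47}{A + A} = 2 + \frac{-47 + A}{2 A}$)
$\frac{1}{W{\left(h{\left(L{\left(-2 \right)} \right)} \right)}} = \frac{1}{\frac{1}{2} \frac{1}{\left(-2\right) \left(1 - 2\right)} \left(-47 + 5 \left(- 2 \left(1 - 2\right)\right)\right)} = \frac{1}{\frac{1}{2} \frac{1}{\left(-2\right) \left(-1\right)} \left(-47 + 5 \left(\left(-2\right) \left(-1\right)\right)\right)} = \frac{1}{\frac{1}{2} \cdot \frac{1}{2} \left(-47 + 5 \cdot 2\right)} = \frac{1}{\frac{1}{2} \cdot \frac{1}{2} \left(-47 + 10\right)} = \frac{1}{\frac{1}{2} \cdot \frac{1}{2} \left(-37\right)} = \frac{1}{- \frac{37}{4}} = - \frac{4}{37}$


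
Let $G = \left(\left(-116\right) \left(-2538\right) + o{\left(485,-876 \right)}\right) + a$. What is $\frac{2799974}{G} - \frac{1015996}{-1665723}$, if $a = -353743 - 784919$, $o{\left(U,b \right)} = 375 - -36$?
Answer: $- \frac{1268879992858}{468536231163} \approx -2.7082$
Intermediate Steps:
$o{\left(U,b \right)} = 411$ ($o{\left(U,b \right)} = 375 + 36 = 411$)
$a = -1138662$
$G = -843843$ ($G = \left(\left(-116\right) \left(-2538\right) + 411\right) - 1138662 = \left(294408 + 411\right) - 1138662 = 294819 - 1138662 = -843843$)
$\frac{2799974}{G} - \frac{1015996}{-1665723} = \frac{2799974}{-843843} - \frac{1015996}{-1665723} = 2799974 \left(- \frac{1}{843843}\right) - - \frac{1015996}{1665723} = - \frac{2799974}{843843} + \frac{1015996}{1665723} = - \frac{1268879992858}{468536231163}$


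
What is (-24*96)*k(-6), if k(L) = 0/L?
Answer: 0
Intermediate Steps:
k(L) = 0
(-24*96)*k(-6) = -24*96*0 = -2304*0 = 0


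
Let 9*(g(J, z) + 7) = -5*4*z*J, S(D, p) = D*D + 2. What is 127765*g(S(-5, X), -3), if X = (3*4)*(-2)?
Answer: 22103345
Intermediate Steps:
X = -24 (X = 12*(-2) = -24)
S(D, p) = 2 + D² (S(D, p) = D² + 2 = 2 + D²)
g(J, z) = -7 - 20*J*z/9 (g(J, z) = -7 + (-5*4*z*J)/9 = -7 + (-20*J*z)/9 = -7 - 20*J*z/9)
127765*g(S(-5, X), -3) = 127765*(-7 - 20/9*(2 + (-5)²)*(-3)) = 127765*(-7 - 20/9*(2 + 25)*(-3)) = 127765*(-7 - 20/9*27*(-3)) = 127765*(-7 + 180) = 127765*173 = 22103345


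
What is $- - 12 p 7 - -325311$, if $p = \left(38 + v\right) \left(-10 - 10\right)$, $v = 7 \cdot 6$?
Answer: $190911$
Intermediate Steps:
$v = 42$
$p = -1600$ ($p = \left(38 + 42\right) \left(-10 - 10\right) = 80 \left(-10 - 10\right) = 80 \left(-20\right) = -1600$)
$- - 12 p 7 - -325311 = - \left(-12\right) \left(-1600\right) 7 - -325311 = - 19200 \cdot 7 + 325311 = \left(-1\right) 134400 + 325311 = -134400 + 325311 = 190911$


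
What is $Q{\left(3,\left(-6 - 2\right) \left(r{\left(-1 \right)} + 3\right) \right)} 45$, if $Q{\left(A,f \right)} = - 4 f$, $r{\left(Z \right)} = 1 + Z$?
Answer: $4320$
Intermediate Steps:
$Q{\left(3,\left(-6 - 2\right) \left(r{\left(-1 \right)} + 3\right) \right)} 45 = - 4 \left(-6 - 2\right) \left(\left(1 - 1\right) + 3\right) 45 = - 4 \left(- 8 \left(0 + 3\right)\right) 45 = - 4 \left(\left(-8\right) 3\right) 45 = \left(-4\right) \left(-24\right) 45 = 96 \cdot 45 = 4320$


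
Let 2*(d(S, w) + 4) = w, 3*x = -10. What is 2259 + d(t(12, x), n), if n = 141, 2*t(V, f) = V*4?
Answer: 4651/2 ≈ 2325.5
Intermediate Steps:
x = -10/3 (x = (⅓)*(-10) = -10/3 ≈ -3.3333)
t(V, f) = 2*V (t(V, f) = (V*4)/2 = (4*V)/2 = 2*V)
d(S, w) = -4 + w/2
2259 + d(t(12, x), n) = 2259 + (-4 + (½)*141) = 2259 + (-4 + 141/2) = 2259 + 133/2 = 4651/2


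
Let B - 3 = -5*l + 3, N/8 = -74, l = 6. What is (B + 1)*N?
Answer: 13616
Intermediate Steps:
N = -592 (N = 8*(-74) = -592)
B = -24 (B = 3 + (-5*6 + 3) = 3 + (-30 + 3) = 3 - 27 = -24)
(B + 1)*N = (-24 + 1)*(-592) = -23*(-592) = 13616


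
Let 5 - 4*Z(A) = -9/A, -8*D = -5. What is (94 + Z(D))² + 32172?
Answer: 16777329/400 ≈ 41943.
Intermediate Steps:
D = 5/8 (D = -⅛*(-5) = 5/8 ≈ 0.62500)
Z(A) = 5/4 + 9/(4*A) (Z(A) = 5/4 - (-9)/(4*A) = 5/4 + 9/(4*A))
(94 + Z(D))² + 32172 = (94 + (9 + 5*(5/8))/(4*(5/8)))² + 32172 = (94 + (¼)*(8/5)*(9 + 25/8))² + 32172 = (94 + (¼)*(8/5)*(97/8))² + 32172 = (94 + 97/20)² + 32172 = (1977/20)² + 32172 = 3908529/400 + 32172 = 16777329/400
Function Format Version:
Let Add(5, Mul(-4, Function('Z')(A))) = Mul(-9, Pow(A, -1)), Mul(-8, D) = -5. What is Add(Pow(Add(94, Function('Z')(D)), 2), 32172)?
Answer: Rational(16777329, 400) ≈ 41943.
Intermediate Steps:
D = Rational(5, 8) (D = Mul(Rational(-1, 8), -5) = Rational(5, 8) ≈ 0.62500)
Function('Z')(A) = Add(Rational(5, 4), Mul(Rational(9, 4), Pow(A, -1))) (Function('Z')(A) = Add(Rational(5, 4), Mul(Rational(-1, 4), Mul(-9, Pow(A, -1)))) = Add(Rational(5, 4), Mul(Rational(9, 4), Pow(A, -1))))
Add(Pow(Add(94, Function('Z')(D)), 2), 32172) = Add(Pow(Add(94, Mul(Rational(1, 4), Pow(Rational(5, 8), -1), Add(9, Mul(5, Rational(5, 8))))), 2), 32172) = Add(Pow(Add(94, Mul(Rational(1, 4), Rational(8, 5), Add(9, Rational(25, 8)))), 2), 32172) = Add(Pow(Add(94, Mul(Rational(1, 4), Rational(8, 5), Rational(97, 8))), 2), 32172) = Add(Pow(Add(94, Rational(97, 20)), 2), 32172) = Add(Pow(Rational(1977, 20), 2), 32172) = Add(Rational(3908529, 400), 32172) = Rational(16777329, 400)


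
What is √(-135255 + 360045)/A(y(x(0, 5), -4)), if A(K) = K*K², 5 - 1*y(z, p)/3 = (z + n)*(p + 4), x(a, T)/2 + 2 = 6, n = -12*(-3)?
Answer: √224790/3375 ≈ 0.14048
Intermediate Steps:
n = 36 (n = -3*(-12) = 36)
x(a, T) = 8 (x(a, T) = -4 + 2*6 = -4 + 12 = 8)
y(z, p) = 15 - 3*(4 + p)*(36 + z) (y(z, p) = 15 - 3*(z + 36)*(p + 4) = 15 - 3*(36 + z)*(4 + p) = 15 - 3*(4 + p)*(36 + z))
A(K) = K³
√(-135255 + 360045)/A(y(x(0, 5), -4)) = √(-135255 + 360045)/((-417 - 108*(-4) - 12*8 - 3*(-4)*8)³) = √224790/((-417 + 432 - 96 + 96)³) = √224790/(15³) = √224790/3375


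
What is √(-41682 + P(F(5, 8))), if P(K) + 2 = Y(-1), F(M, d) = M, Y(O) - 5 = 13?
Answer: I*√41666 ≈ 204.12*I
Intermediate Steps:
Y(O) = 18 (Y(O) = 5 + 13 = 18)
P(K) = 16 (P(K) = -2 + 18 = 16)
√(-41682 + P(F(5, 8))) = √(-41682 + 16) = √(-41666) = I*√41666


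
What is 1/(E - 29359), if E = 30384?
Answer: 1/1025 ≈ 0.00097561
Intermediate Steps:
1/(E - 29359) = 1/(30384 - 29359) = 1/1025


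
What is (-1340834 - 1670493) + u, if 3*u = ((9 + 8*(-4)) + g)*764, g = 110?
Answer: -2989171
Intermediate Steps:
u = 22156 (u = (((9 + 8*(-4)) + 110)*764)/3 = (((9 - 32) + 110)*764)/3 = ((-23 + 110)*764)/3 = (87*764)/3 = (⅓)*66468 = 22156)
(-1340834 - 1670493) + u = (-1340834 - 1670493) + 22156 = -3011327 + 22156 = -2989171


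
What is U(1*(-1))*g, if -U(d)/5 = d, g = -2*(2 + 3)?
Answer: -50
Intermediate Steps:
g = -10 (g = -2*5 = -10)
U(d) = -5*d
U(1*(-1))*g = -5*(-1)*(-10) = 5*(-10) = -50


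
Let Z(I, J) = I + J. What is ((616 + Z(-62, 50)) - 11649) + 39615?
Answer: 28570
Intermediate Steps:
((616 + Z(-62, 50)) - 11649) + 39615 = ((616 + (-62 + 50)) - 11649) + 39615 = ((616 - 12) - 11649) + 39615 = (604 - 11649) + 39615 = -11045 + 39615 = 28570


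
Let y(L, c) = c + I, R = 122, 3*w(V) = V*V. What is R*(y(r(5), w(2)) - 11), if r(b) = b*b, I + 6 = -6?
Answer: -7930/3 ≈ -2643.3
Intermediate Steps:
w(V) = V**2/3 (w(V) = (V*V)/3 = V**2/3)
I = -12 (I = -6 - 6 = -12)
r(b) = b**2
y(L, c) = -12 + c (y(L, c) = c - 12 = -12 + c)
R*(y(r(5), w(2)) - 11) = 122*((-12 + (1/3)*2**2) - 11) = 122*((-12 + (1/3)*4) - 11) = 122*((-12 + 4/3) - 11) = 122*(-32/3 - 11) = 122*(-65/3) = -7930/3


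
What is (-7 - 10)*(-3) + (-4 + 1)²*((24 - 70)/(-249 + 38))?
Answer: 11175/211 ≈ 52.962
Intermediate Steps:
(-7 - 10)*(-3) + (-4 + 1)²*((24 - 70)/(-249 + 38)) = -17*(-3) + (-3)²*(-46/(-211)) = 51 + 9*(-46*(-1/211)) = 51 + 9*(46/211) = 51 + 414/211 = 11175/211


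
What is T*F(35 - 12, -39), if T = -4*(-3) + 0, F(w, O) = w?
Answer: 276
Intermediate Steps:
T = 12 (T = 12 + 0 = 12)
T*F(35 - 12, -39) = 12*(35 - 12) = 12*23 = 276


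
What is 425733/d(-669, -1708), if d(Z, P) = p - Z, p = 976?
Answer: 60819/235 ≈ 258.80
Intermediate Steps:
d(Z, P) = 976 - Z
425733/d(-669, -1708) = 425733/(976 - 1*(-669)) = 425733/(976 + 669) = 425733/1645 = 425733*(1/1645) = 60819/235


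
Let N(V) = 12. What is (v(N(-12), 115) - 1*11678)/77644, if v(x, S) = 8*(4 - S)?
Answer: -6283/38822 ≈ -0.16184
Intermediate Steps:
v(x, S) = 32 - 8*S
(v(N(-12), 115) - 1*11678)/77644 = ((32 - 8*115) - 1*11678)/77644 = ((32 - 920) - 11678)*(1/77644) = (-888 - 11678)*(1/77644) = -12566*1/77644 = -6283/38822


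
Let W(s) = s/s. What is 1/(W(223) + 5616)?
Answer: 1/5617 ≈ 0.00017803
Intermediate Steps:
W(s) = 1
1/(W(223) + 5616) = 1/(1 + 5616) = 1/5617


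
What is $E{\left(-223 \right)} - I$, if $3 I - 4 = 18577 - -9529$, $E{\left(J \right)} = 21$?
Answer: $-9349$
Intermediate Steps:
$I = 9370$ ($I = \frac{4}{3} + \frac{18577 - -9529}{3} = \frac{4}{3} + \frac{18577 + 9529}{3} = \frac{4}{3} + \frac{1}{3} \cdot 28106 = \frac{4}{3} + \frac{28106}{3} = 9370$)
$E{\left(-223 \right)} - I = 21 - 9370 = -9349$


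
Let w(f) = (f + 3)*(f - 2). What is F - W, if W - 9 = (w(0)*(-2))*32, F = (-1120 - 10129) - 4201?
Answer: -15843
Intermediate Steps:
w(f) = (-2 + f)*(3 + f) (w(f) = (3 + f)*(-2 + f) = (-2 + f)*(3 + f))
F = -15450 (F = -11249 - 4201 = -15450)
W = 393 (W = 9 + ((-6 + 0 + 0²)*(-2))*32 = 9 + ((-6 + 0 + 0)*(-2))*32 = 9 - 6*(-2)*32 = 9 + 12*32 = 9 + 384 = 393)
F - W = -15450 - 1*393 = -15450 - 393 = -15843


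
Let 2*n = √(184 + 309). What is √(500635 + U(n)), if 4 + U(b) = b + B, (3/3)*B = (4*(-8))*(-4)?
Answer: √(2003036 + 2*√493)/2 ≈ 707.65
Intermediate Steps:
n = √493/2 (n = √(184 + 309)/2 = √493/2 ≈ 11.102)
B = 128 (B = (4*(-8))*(-4) = -32*(-4) = 128)
U(b) = 124 + b (U(b) = -4 + (b + 128) = -4 + (128 + b) = 124 + b)
√(500635 + U(n)) = √(500635 + (124 + √493/2)) = √(500759 + √493/2)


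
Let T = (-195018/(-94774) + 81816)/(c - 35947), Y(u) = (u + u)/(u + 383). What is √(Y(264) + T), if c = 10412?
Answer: 17*I*√5064651953347729768545/782887498115 ≈ 1.5453*I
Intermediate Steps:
Y(u) = 2*u/(383 + u) (Y(u) = (2*u)/(383 + u) = 2*u/(383 + u))
T = -3877112301/1210027045 (T = (-195018/(-94774) + 81816)/(10412 - 35947) = (-195018*(-1/94774) + 81816)/(-25535) = (97509/47387 + 81816)*(-1/25535) = (3877112301/47387)*(-1/25535) = -3877112301/1210027045 ≈ -3.2042)
√(Y(264) + T) = √(2*264/(383 + 264) - 3877112301/1210027045) = √(2*264/647 - 3877112301/1210027045) = √(2*264*(1/647) - 3877112301/1210027045) = √(528/647 - 3877112301/1210027045) = √(-1869597378987/782887498115) = 17*I*√5064651953347729768545/782887498115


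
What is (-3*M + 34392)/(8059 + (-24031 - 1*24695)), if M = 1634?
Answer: -29490/40667 ≈ -0.72516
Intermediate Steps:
(-3*M + 34392)/(8059 + (-24031 - 1*24695)) = (-3*1634 + 34392)/(8059 + (-24031 - 1*24695)) = (-4902 + 34392)/(8059 + (-24031 - 24695)) = 29490/(8059 - 48726) = 29490/(-40667) = 29490*(-1/40667) = -29490/40667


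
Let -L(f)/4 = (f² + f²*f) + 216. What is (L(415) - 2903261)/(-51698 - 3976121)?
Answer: 289486525/4027819 ≈ 71.872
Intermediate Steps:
L(f) = -864 - 4*f² - 4*f³ (L(f) = -4*((f² + f²*f) + 216) = -4*((f² + f³) + 216) = -4*(216 + f² + f³) = -864 - 4*f² - 4*f³)
(L(415) - 2903261)/(-51698 - 3976121) = ((-864 - 4*415² - 4*415³) - 2903261)/(-51698 - 3976121) = ((-864 - 4*172225 - 4*71473375) - 2903261)/(-4027819) = ((-864 - 688900 - 285893500) - 2903261)*(-1/4027819) = (-286583264 - 2903261)*(-1/4027819) = -289486525*(-1/4027819) = 289486525/4027819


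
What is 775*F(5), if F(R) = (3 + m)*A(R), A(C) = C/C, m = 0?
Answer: 2325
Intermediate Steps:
A(C) = 1
F(R) = 3 (F(R) = (3 + 0)*1 = 3*1 = 3)
775*F(5) = 775*3 = 2325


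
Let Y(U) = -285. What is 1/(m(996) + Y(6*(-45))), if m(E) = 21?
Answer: -1/264 ≈ -0.0037879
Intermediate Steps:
1/(m(996) + Y(6*(-45))) = 1/(21 - 285) = 1/(-264) = -1/264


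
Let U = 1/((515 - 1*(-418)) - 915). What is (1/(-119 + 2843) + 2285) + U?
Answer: 18673477/8172 ≈ 2285.1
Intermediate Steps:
U = 1/18 (U = 1/((515 + 418) - 915) = 1/(933 - 915) = 1/18 ≈ 0.055556)
(1/(-119 + 2843) + 2285) + U = (1/(-119 + 2843) + 2285) + 1/18 = (1/2724 + 2285) + 1/18 = 6224341/2724 + 1/18 = 18673477/8172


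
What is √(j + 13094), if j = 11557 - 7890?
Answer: √16761 ≈ 129.46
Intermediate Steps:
j = 3667
√(j + 13094) = √(3667 + 13094) = √16761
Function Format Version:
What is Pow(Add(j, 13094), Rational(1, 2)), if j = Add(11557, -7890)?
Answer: Pow(16761, Rational(1, 2)) ≈ 129.46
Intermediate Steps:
j = 3667
Pow(Add(j, 13094), Rational(1, 2)) = Pow(Add(3667, 13094), Rational(1, 2)) = Pow(16761, Rational(1, 2))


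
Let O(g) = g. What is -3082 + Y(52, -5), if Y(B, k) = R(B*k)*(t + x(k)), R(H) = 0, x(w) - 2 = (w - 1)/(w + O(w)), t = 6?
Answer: -3082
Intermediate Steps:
x(w) = 2 + (-1 + w)/(2*w) (x(w) = 2 + (w - 1)/(w + w) = 2 + (-1 + w)/((2*w)) = 2 + (-1 + w)*(1/(2*w)) = 2 + (-1 + w)/(2*w))
Y(B, k) = 0 (Y(B, k) = 0*(6 + (-1 + 5*k)/(2*k)) = 0)
-3082 + Y(52, -5) = -3082 + 0 = -3082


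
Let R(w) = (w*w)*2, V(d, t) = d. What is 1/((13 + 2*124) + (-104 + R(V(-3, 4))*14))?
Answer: 1/409 ≈ 0.0024450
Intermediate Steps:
R(w) = 2*w**2 (R(w) = w**2*2 = 2*w**2)
1/((13 + 2*124) + (-104 + R(V(-3, 4))*14)) = 1/((13 + 2*124) + (-104 + (2*(-3)**2)*14)) = 1/((13 + 248) + (-104 + (2*9)*14)) = 1/(261 + (-104 + 18*14)) = 1/(261 + (-104 + 252)) = 1/(261 + 148) = 1/409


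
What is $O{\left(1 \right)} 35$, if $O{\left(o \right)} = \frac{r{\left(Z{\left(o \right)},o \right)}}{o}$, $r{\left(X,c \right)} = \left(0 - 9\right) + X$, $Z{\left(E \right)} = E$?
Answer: $-280$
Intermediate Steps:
$r{\left(X,c \right)} = -9 + X$ ($r{\left(X,c \right)} = \left(0 - 9\right) + X = -9 + X$)
$O{\left(o \right)} = \frac{-9 + o}{o}$
$O{\left(1 \right)} 35 = \frac{-9 + 1}{1} \cdot 35 = 1 \left(-8\right) 35 = \left(-8\right) 35 = -280$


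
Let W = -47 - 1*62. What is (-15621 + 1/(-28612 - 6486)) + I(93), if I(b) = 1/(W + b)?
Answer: -4386144421/280784 ≈ -15621.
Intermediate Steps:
W = -109 (W = -47 - 62 = -109)
I(b) = 1/(-109 + b)
(-15621 + 1/(-28612 - 6486)) + I(93) = (-15621 + 1/(-28612 - 6486)) + 1/(-109 + 93) = (-15621 + 1/(-35098)) + 1/(-16) = (-15621 - 1/35098) - 1/16 = -548265859/35098 - 1/16 = -4386144421/280784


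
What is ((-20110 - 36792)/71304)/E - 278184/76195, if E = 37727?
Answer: -374171610848681/102485551689780 ≈ -3.6510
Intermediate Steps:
((-20110 - 36792)/71304)/E - 278184/76195 = ((-20110 - 36792)/71304)/37727 - 278184/76195 = -56902*1/71304*(1/37727) - 278184*1/76195 = -28451/35652*1/37727 - 278184/76195 = -28451/1345043004 - 278184/76195 = -374171610848681/102485551689780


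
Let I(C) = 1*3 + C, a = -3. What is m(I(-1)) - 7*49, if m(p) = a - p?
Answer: -348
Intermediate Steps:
I(C) = 3 + C
m(p) = -3 - p
m(I(-1)) - 7*49 = (-3 - (3 - 1)) - 7*49 = (-3 - 1*2) - 343 = (-3 - 2) - 343 = -5 - 343 = -348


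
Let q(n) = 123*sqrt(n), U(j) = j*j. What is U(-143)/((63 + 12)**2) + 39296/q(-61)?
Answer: 20449/5625 - 39296*I*sqrt(61)/7503 ≈ 3.6354 - 40.905*I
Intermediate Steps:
U(j) = j**2
U(-143)/((63 + 12)**2) + 39296/q(-61) = (-143)**2/((63 + 12)**2) + 39296/((123*sqrt(-61))) = 20449/(75**2) + 39296/((123*(I*sqrt(61)))) = 20449/5625 + 39296/((123*I*sqrt(61))) = 20449*(1/5625) + 39296*(-I*sqrt(61)/7503) = 20449/5625 - 39296*I*sqrt(61)/7503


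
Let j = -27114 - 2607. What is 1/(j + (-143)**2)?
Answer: -1/9272 ≈ -0.00010785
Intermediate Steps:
j = -29721
1/(j + (-143)**2) = 1/(-29721 + (-143)**2) = 1/(-29721 + 20449) = 1/(-9272) = -1/9272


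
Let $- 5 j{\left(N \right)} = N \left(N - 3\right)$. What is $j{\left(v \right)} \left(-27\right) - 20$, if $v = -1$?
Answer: $\frac{8}{5} \approx 1.6$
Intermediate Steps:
$j{\left(N \right)} = - \frac{N \left(-3 + N\right)}{5}$ ($j{\left(N \right)} = - \frac{N \left(N - 3\right)}{5} = - \frac{N \left(-3 + N\right)}{5}$)
$j{\left(v \right)} \left(-27\right) - 20 = \frac{1}{5} \left(-1\right) \left(3 - -1\right) \left(-27\right) - 20 = \frac{1}{5} \left(-1\right) \left(3 + 1\right) \left(-27\right) - 20 = \frac{1}{5} \left(-1\right) 4 \left(-27\right) - 20 = \left(- \frac{4}{5}\right) \left(-27\right) - 20 = \frac{108}{5} - 20 = \frac{8}{5}$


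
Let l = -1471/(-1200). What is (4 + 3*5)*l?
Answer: 27949/1200 ≈ 23.291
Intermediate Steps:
l = 1471/1200 (l = -1471*(-1/1200) = 1471/1200 ≈ 1.2258)
(4 + 3*5)*l = (4 + 3*5)*(1471/1200) = (4 + 15)*(1471/1200) = 19*(1471/1200) = 27949/1200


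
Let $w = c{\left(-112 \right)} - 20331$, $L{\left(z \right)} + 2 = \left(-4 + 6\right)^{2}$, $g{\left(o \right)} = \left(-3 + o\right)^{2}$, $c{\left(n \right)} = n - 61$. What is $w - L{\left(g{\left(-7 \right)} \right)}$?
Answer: $-20506$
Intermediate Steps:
$c{\left(n \right)} = -61 + n$ ($c{\left(n \right)} = n - 61 = -61 + n$)
$L{\left(z \right)} = 2$ ($L{\left(z \right)} = -2 + \left(-4 + 6\right)^{2} = -2 + 2^{2} = -2 + 4 = 2$)
$w = -20504$ ($w = \left(-61 - 112\right) - 20331 = -173 - 20331 = -20504$)
$w - L{\left(g{\left(-7 \right)} \right)} = -20504 - 2 = -20506$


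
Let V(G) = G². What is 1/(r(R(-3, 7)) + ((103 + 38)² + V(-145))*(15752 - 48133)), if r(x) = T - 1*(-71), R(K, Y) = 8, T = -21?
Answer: -1/1324577136 ≈ -7.5496e-10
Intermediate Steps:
r(x) = 50 (r(x) = -21 - 1*(-71) = -21 + 71 = 50)
1/(r(R(-3, 7)) + ((103 + 38)² + V(-145))*(15752 - 48133)) = 1/(50 + ((103 + 38)² + (-145)²)*(15752 - 48133)) = 1/(50 + (141² + 21025)*(-32381)) = 1/(50 + (19881 + 21025)*(-32381)) = 1/(50 + 40906*(-32381)) = 1/(50 - 1324577186) = 1/(-1324577136) = -1/1324577136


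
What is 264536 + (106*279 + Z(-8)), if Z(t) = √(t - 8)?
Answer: 294110 + 4*I ≈ 2.9411e+5 + 4.0*I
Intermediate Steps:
Z(t) = √(-8 + t)
264536 + (106*279 + Z(-8)) = 264536 + (106*279 + √(-8 - 8)) = 264536 + (29574 + √(-16)) = 264536 + (29574 + 4*I) = 294110 + 4*I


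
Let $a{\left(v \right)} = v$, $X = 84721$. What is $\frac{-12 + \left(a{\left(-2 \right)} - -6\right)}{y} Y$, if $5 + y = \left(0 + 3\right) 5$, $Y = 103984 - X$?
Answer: $- \frac{77052}{5} \approx -15410.0$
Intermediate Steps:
$Y = 19263$ ($Y = 103984 - 84721 = 19263$)
$y = 10$ ($y = -5 + \left(0 + 3\right) 5 = -5 + 3 \cdot 5 = -5 + 15 = 10$)
$\frac{-12 + \left(a{\left(-2 \right)} - -6\right)}{y} Y = \frac{-12 - -4}{10} \cdot 19263 = \left(-12 + \left(-2 + 6\right)\right) \frac{1}{10} \cdot 19263 = \left(-12 + 4\right) \frac{1}{10} \cdot 19263 = \left(-8\right) \frac{1}{10} \cdot 19263 = \left(- \frac{4}{5}\right) 19263 = - \frac{77052}{5}$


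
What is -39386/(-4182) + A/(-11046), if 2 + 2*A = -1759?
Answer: 146246669/15398124 ≈ 9.4977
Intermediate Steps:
A = -1761/2 (A = -1 + (1/2)*(-1759) = -1 - 1759/2 = -1761/2 ≈ -880.50)
-39386/(-4182) + A/(-11046) = -39386/(-4182) - 1761/2/(-11046) = -39386*(-1/4182) - 1761/2*(-1/11046) = 19693/2091 + 587/7364 = 146246669/15398124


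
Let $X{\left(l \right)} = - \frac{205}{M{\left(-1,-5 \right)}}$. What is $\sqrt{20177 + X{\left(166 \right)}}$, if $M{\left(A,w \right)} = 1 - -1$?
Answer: $\frac{3 \sqrt{8922}}{2} \approx 141.68$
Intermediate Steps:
$M{\left(A,w \right)} = 2$ ($M{\left(A,w \right)} = 1 + 1 = 2$)
$X{\left(l \right)} = - \frac{205}{2}$
$\sqrt{20177 + X{\left(166 \right)}} = \sqrt{20177 - \frac{205}{2}} = \sqrt{\frac{40149}{2}} = \frac{3 \sqrt{8922}}{2}$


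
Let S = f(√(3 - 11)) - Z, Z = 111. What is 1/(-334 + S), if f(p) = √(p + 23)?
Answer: -1/(445 - √(23 + 2*I*√2)) ≈ -0.0022717 - 1.519e-6*I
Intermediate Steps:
f(p) = √(23 + p)
S = -111 + √(23 + 2*I*√2) (S = √(23 + √(3 - 11)) - 1*111 = √(23 + √(-8)) - 111 = √(23 + 2*I*√2) - 111 = -111 + √(23 + 2*I*√2) ≈ -106.2 + 0.29433*I)
1/(-334 + S) = 1/(-334 + (-111 + √(23 + 2*I*√2))) = 1/(-445 + √(23 + 2*I*√2))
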